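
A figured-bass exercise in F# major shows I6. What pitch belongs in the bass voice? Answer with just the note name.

A#

I in F# major has root F#; the chord is F#-A#-C#.
The figure 6 means first inversion — the third is in the bass.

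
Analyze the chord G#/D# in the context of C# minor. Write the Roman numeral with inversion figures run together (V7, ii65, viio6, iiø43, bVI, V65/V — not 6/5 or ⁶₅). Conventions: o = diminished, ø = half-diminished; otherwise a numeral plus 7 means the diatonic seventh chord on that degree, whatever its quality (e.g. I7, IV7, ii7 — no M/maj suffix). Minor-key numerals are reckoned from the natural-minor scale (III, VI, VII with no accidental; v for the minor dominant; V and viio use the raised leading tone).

V64

Stacked in thirds the chord is G#-B#-D#: a major triad on G#.
G# is scale degree 5 in C# minor, and a major triad on that degree is written V.
With D# in the bass the chord is in second inversion, so the figured bass is 64.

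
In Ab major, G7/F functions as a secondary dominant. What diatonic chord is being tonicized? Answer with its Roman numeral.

iii

The chord is a dominant seventh chord on G.
A dominant resolves down a perfect fifth: G → C. In Ab major, C is scale degree 3, i.e. iii.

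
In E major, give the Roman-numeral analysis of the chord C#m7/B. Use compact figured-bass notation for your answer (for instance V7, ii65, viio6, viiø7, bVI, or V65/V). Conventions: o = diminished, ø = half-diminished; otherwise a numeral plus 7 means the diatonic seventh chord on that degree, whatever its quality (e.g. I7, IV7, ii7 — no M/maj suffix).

The pitches C#-E-G#-B form a minor seventh chord rooted on C#.
In E major, C# is the submediant; the diatonic minor seventh chord there is vi7.
With B in the bass the chord is in third inversion, so the figured bass is 42.

vi42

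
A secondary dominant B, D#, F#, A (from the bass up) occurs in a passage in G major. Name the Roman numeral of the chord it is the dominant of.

vi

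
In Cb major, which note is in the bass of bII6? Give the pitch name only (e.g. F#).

bII in Cb major has root Dbb; the chord is Dbb-Fb-Abb.
The figure 6 means first inversion — the third is in the bass.

Fb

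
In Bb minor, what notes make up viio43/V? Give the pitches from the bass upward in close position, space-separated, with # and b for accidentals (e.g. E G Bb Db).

Bb Db E G

The slash marks an applied leading-tone chord: viio of V. In Bb minor, V is F, so the leading tone to it is E, a half step below.
Building a fully diminished seventh chord on E gives E-G-Bb-Db.
With the 43 figure the chord is in second inversion; from the bass Bb upward in close position it reads Bb-Db-E-G.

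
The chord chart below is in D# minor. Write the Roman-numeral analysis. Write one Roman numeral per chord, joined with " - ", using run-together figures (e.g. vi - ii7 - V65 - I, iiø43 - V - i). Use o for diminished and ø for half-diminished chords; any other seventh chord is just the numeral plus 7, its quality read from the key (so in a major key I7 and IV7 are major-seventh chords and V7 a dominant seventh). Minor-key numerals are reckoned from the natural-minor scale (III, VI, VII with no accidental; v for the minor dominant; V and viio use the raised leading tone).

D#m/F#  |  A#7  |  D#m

D#m/F#: root D# is the tonic; minor triad there is i6.
A#7 has root A#, degree 5 in D# minor, so V7.
D#m has root D#, degree 1 in D# minor, so i.

i6 - V7 - i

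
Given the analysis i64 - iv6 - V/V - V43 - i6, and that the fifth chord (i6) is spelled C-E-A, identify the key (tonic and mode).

The anchor chord is a minor triad on A, labeled i6.
If A is scale degree 1 and the mode makes that degree carry a minor triad, the tonic is A and the mode is minor.

A minor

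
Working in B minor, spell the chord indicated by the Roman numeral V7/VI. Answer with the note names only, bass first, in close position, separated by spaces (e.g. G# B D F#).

D F# A C

The slash means an applied dominant: we want the dominant of VI. In B minor, VI is G major, and its dominant is built on D.
Building a dominant seventh chord on D gives D-F#-A-C.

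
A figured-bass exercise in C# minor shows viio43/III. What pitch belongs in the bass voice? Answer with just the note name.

The applied chord viio43/III is rooted on D#: D#-F#-A-C.
The figure 43 means second inversion — the fifth is in the bass.

A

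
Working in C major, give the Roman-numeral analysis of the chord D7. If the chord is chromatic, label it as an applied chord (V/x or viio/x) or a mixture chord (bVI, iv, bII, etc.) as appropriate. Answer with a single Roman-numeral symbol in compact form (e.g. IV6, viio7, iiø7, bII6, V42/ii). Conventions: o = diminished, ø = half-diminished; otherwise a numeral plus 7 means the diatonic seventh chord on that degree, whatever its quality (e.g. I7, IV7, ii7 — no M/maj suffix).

V7/V

The pitches D-F#-A-C form a dominant seventh chord rooted on D.
D is not a diatonic chord root with this quality in C major, but it lies a perfect fifth above G (V), so the chord functions as an applied dominant of V.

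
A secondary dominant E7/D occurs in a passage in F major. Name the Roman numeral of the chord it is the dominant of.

iii

The chord is a dominant seventh chord on E.
A dominant resolves down a perfect fifth: E → A. In F major, A is scale degree 3, i.e. iii.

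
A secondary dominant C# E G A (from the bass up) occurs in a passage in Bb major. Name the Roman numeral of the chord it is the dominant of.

iii

The chord is a dominant seventh chord on A.
A dominant resolves down a perfect fifth: A → D. In Bb major, D is scale degree 3, i.e. iii.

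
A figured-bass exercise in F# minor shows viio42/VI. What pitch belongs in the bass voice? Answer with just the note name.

Bb

The applied chord viio42/VI is rooted on C#: C#-E-G-Bb.
The figure 42 means third inversion — the seventh is in the bass.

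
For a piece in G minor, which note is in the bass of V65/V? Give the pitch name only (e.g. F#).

C#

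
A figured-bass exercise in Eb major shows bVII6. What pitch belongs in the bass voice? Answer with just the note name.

bVII in Eb major has root Db; the chord is Db-F-Ab.
The figure 6 means first inversion — the third is in the bass.

F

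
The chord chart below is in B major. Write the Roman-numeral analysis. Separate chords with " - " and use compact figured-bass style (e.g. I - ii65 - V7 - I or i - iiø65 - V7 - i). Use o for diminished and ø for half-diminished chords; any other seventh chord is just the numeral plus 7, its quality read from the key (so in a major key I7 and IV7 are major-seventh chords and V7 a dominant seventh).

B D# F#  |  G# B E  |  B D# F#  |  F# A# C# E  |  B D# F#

B-D#-F# has root B, degree 1 in B major, so I.
G#-B-E has root E, degree 4 in B major, so IV6.
B-D#-F# has root B, degree 1 in B major, so I.
F#-A#-C#-E: dominant seventh chord on F# = scale degree 5 → V7.
B-D#-F#: root B is the tonic; major triad there is I.

I - IV6 - I - V7 - I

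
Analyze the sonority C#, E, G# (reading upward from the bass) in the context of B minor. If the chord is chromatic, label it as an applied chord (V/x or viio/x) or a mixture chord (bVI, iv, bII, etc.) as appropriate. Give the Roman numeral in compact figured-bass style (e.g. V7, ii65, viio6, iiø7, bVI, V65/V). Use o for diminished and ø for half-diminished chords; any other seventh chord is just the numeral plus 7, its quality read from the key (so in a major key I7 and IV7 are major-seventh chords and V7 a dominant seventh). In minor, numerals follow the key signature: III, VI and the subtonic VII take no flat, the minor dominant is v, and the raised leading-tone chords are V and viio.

ii

Stacked in thirds the chord is C#-E-G#: a minor triad on C#.
C# is the second degree of B minor. This is the minor supertonic, borrowed from the parallel major (the Dorian ii).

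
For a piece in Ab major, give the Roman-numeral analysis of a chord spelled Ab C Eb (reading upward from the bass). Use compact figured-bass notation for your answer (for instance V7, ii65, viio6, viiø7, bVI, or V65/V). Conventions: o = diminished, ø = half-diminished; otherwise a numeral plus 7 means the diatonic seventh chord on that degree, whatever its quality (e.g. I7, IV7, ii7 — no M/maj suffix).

I

The pitches Ab-C-Eb form a major triad rooted on Ab.
In Ab major, Ab is the tonic; the diatonic major triad there is I.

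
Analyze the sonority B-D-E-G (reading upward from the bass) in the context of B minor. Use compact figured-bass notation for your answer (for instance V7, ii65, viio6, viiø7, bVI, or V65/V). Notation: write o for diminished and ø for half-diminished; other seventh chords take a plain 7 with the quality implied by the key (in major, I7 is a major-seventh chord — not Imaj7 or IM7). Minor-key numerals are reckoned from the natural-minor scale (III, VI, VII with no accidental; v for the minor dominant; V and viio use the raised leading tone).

Stacked in thirds the chord is E-G-B-D: a minor seventh chord on E.
In B minor, E is the subdominant; the diatonic minor seventh chord there is iv7.
With B in the bass the chord is in second inversion, so the figured bass is 43.

iv43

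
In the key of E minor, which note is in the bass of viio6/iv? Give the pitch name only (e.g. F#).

The applied chord viio6/iv is rooted on G#: G#-B-D.
The figure 6 means first inversion — the third is in the bass.

B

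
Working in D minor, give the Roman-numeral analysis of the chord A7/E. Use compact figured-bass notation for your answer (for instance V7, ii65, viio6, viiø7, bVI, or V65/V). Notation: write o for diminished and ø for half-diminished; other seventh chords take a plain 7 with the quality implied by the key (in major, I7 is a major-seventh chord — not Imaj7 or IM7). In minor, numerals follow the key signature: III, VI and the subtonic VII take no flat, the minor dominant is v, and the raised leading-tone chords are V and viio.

V43

The pitches A-C#-E-G form a dominant seventh chord rooted on A.
A is scale degree 5 in D minor, and a dominant seventh chord on that degree is written V7.
With E in the bass the chord is in second inversion, so the figured bass is 43.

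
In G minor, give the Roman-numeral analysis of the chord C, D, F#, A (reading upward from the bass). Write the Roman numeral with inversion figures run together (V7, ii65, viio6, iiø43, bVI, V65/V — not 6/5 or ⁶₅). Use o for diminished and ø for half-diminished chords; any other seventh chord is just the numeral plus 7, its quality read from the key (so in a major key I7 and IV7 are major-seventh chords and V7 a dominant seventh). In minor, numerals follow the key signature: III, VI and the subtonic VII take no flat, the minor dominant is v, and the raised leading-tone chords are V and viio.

V42

Stacked in thirds the chord is D-F#-A-C: a dominant seventh chord on D.
In G minor, D is the dominant; the diatonic dominant seventh chord there is V7.
With C in the bass the chord is in third inversion, so the figured bass is 42.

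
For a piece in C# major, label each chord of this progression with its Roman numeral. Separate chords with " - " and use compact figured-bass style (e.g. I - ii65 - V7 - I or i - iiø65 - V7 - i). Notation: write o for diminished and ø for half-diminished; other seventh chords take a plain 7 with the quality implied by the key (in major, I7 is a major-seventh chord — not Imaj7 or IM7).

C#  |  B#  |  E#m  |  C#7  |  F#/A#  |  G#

C# has root C#, degree 1 in C# major, so I.
B#: a major triad on B#, the applied dominant of iii → V/iii.
E#m: minor triad on E# = scale degree 3 → iii.
C#7 is the secondary dominant of IV (dominant seventh chord on C#): V7/IV.
F#/A#: root F# is the subdominant; major triad there is IV6.
G#: root G# is the dominant; major triad there is V.

I - V/iii - iii - V7/IV - IV6 - V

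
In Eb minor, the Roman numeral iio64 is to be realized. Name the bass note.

Cb

iio in Eb minor has root F; the chord is F-Ab-Cb.
The figure 64 means second inversion — the fifth is in the bass.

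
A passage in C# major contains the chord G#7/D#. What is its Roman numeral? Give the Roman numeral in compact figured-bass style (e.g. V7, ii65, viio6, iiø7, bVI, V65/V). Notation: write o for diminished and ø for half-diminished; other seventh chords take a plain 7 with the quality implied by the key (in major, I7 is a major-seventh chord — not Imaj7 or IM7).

The pitches G#-B#-D#-F# form a dominant seventh chord rooted on G#.
G# is scale degree 5 in C# major, and a dominant seventh chord on that degree is written V7.
With D# in the bass the chord is in second inversion, so the figured bass is 43.

V43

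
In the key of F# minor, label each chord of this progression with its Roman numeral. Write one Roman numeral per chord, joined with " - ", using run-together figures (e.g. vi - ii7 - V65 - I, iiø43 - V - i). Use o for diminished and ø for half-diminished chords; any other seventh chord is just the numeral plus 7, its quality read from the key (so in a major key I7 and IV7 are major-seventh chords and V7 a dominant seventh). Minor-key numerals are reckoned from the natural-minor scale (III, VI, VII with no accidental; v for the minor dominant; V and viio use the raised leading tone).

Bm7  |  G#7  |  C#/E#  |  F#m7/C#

iv7 - V7/V - V6 - i43

Bm7: root B is the subdominant; minor seventh chord there is iv7.
G#7: chromatic; G# is V of V, so V7/V.
C#/E#: major triad on C# = scale degree 5 → V6.
F#m7/C# has root F#, degree 1 in F# minor, so i43.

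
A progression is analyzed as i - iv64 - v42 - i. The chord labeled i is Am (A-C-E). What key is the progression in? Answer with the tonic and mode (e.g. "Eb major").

i is given as A-C-E — a minor triad with root A.
If A is scale degree 1 and the mode makes that degree carry a minor triad, the tonic is A and the mode is minor.

A minor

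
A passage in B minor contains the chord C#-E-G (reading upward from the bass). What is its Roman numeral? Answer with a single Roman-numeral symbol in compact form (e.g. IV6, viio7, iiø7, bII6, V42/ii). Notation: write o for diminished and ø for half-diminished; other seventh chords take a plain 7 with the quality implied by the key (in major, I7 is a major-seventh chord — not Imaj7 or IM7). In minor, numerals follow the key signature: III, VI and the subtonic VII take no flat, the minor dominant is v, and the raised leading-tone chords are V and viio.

Stacked in thirds the chord is C#-E-G: a diminished triad on C#.
In B minor, C# is the supertonic; the diatonic diminished triad there is iio.

iio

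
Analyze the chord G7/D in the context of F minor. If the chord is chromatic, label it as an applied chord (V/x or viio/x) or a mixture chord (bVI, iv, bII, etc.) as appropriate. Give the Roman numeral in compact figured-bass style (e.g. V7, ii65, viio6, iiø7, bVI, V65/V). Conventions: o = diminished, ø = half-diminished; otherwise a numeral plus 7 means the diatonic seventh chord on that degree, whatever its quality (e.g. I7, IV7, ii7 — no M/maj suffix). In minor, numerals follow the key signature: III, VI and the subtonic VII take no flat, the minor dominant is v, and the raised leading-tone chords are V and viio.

Stacked in thirds the chord is G-B-D-F: a dominant seventh chord on G.
G is not a diatonic chord root with this quality in F minor, but it lies a perfect fifth above C (V), so the chord functions as an applied dominant of V.
With D in the bass the chord is in second inversion, so the figured bass is 43.

V43/V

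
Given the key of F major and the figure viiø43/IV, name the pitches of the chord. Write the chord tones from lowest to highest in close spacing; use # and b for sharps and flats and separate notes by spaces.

Eb G A C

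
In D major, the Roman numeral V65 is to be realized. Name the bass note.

V in D major has root A; the chord is A-C#-E-G.
The figure 65 means first inversion — the third is in the bass.

C#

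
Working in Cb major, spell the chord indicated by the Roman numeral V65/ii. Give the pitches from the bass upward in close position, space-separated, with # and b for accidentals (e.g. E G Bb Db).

C Eb Gb Ab

V65/ii is a secondary dominant — the dominant seventh of ii. ii in Cb major is Db, so the applied chord's root is Ab, a perfect fifth above.
Building a dominant seventh chord on Ab gives Ab-C-Eb-Gb.
The figured bass 65 indicates first inversion, placing the third (C) in the bass: C-Eb-Gb-Ab.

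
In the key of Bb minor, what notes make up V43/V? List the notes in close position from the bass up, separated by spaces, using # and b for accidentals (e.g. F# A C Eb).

G Bb C E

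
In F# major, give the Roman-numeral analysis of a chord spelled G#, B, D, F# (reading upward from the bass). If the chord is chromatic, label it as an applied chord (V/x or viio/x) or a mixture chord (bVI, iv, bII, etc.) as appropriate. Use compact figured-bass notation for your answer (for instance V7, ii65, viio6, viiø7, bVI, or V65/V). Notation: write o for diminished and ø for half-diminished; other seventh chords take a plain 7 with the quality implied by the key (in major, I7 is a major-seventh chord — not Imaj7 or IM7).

iiø7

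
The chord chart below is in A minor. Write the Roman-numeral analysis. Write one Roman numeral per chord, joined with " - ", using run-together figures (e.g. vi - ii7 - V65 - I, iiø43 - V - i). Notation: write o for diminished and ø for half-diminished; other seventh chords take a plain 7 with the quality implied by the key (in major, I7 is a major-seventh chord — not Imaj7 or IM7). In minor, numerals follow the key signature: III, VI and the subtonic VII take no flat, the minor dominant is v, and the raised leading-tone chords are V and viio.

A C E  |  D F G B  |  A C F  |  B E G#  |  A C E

i - VII43 - VI6 - V64 - i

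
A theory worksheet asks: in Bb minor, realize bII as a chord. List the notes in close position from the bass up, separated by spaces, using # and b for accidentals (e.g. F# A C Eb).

Cb Eb Gb

bII is the Neapolitan chord — a major triad on the lowered second degree. In Bb minor that root is Cb.
So the chord is Cb-Eb-Gb, a major triad.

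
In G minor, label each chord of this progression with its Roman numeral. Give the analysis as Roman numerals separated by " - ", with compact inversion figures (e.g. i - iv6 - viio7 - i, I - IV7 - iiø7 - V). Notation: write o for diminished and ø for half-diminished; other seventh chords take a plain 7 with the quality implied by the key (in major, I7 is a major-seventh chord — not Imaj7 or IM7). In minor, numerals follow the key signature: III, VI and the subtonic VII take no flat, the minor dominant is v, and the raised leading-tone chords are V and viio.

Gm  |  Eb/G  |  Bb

Gm: root G is the tonic; minor triad there is i.
Eb/G: major triad on Eb = scale degree 6 → VI6.
Bb has root Bb, degree 3 in G minor, so III.

i - VI6 - III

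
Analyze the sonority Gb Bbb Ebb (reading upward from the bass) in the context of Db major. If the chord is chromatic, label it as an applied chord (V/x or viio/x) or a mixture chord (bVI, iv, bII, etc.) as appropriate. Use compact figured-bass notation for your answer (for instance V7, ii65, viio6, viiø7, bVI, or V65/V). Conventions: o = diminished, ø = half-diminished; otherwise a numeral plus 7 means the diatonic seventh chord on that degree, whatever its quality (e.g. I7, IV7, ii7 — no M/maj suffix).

bII6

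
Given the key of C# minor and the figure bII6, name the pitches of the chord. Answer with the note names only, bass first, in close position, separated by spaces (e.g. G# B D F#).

bII6 is the Neapolitan sixth — a major triad on the lowered second degree, here in its customary first inversion. In C# minor that root is D.
So the chord is D-F#-A, a major triad.
With the 6 figure the chord is in first inversion; from the bass F# upward in close position it reads F#-A-D.

F# A D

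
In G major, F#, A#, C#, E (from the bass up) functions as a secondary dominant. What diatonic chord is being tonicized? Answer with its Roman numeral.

iii

The chord is a dominant seventh chord on F#.
A dominant resolves down a perfect fifth: F# → B. In G major, B is scale degree 3, i.e. iii.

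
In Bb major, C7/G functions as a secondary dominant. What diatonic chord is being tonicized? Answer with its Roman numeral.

V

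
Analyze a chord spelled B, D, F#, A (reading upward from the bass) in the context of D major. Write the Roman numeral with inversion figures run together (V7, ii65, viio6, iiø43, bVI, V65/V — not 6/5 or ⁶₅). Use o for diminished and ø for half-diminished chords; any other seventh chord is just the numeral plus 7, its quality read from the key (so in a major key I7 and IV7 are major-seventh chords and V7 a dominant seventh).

vi7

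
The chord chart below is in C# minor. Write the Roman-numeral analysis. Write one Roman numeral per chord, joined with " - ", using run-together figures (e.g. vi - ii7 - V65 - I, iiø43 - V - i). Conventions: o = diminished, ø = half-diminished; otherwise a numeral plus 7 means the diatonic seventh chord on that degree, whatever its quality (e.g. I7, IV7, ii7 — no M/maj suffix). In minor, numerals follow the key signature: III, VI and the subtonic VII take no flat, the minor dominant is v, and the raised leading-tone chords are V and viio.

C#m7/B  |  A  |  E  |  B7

C#m7/B: minor seventh chord on C# = scale degree 1 → i42.
A: root A is the submediant; major triad there is VI.
E: major triad on E = scale degree 3 → III.
B7 has root B, degree 7 in C# minor, so VII7.

i42 - VI - III - VII7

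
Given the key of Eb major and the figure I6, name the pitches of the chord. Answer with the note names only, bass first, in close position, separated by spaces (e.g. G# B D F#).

G Bb Eb

In Eb major, the first degree is Eb, and the diatonic chord built there is a major triad.
Stacking thirds from Eb gives Eb-G-Bb.
The figured bass 6 indicates first inversion, placing the third (G) in the bass: G-Bb-Eb.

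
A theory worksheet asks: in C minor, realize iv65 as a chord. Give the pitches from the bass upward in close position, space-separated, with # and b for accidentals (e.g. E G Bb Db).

In C minor, the subdominant is F, and the diatonic chord built there is a minor seventh chord.
That chord is spelled F-Ab-C-Eb.
With the 65 figure the chord is in first inversion; from the bass Ab upward in close position it reads Ab-C-Eb-F.

Ab C Eb F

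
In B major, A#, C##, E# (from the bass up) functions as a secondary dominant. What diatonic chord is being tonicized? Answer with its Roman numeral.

iii

The chord is a major triad on A#.
A dominant resolves down a perfect fifth: A# → D#. In B major, D# is scale degree 3, i.e. iii.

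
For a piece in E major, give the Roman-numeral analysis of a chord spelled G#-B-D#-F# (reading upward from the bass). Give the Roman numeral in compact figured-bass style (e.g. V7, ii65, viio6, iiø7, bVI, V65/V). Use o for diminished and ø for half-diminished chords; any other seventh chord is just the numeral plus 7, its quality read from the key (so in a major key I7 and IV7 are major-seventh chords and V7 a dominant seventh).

iii7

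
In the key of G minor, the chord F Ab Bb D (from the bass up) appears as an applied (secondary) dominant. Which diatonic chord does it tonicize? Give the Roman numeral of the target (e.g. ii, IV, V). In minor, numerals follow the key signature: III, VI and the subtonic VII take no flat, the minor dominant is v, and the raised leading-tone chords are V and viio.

VI

The chord is a dominant seventh chord on Bb.
A dominant resolves down a perfect fifth: Bb → Eb. In G minor, Eb is scale degree 6, i.e. VI.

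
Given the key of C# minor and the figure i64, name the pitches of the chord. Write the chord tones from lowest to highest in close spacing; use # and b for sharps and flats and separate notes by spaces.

G# C# E

In C# minor, scale degree 1 is C#, and the diatonic chord built there is a minor triad.
That chord is spelled C#-E-G#.
With the 64 figure the chord is in second inversion; from the bass G# upward in close position it reads G#-C#-E.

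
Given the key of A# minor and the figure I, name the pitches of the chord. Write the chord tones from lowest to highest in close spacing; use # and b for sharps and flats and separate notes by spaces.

I is the major tonic (Picardy third), borrowed from the parallel major. In A# minor that root is A#.
So the chord is A#-C##-E#.

A# C## E#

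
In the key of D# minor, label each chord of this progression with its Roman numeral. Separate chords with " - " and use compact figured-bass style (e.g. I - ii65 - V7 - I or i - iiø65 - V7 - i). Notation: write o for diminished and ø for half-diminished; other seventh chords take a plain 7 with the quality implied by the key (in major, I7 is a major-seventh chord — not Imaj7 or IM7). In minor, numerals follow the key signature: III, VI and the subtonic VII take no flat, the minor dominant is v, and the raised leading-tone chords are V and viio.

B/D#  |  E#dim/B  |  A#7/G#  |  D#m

B/D# has root B, degree 6 in D# minor, so VI6.
E#dim/B: root E# is the supertonic; diminished triad there is iio64.
A#7/G# has root A#, degree 5 in D# minor, so V42.
D#m has root D#, degree 1 in D# minor, so i.

VI6 - iio64 - V42 - i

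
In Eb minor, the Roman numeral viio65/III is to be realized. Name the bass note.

The applied chord viio65/III is rooted on F: F-Ab-Cb-Ebb.
The figure 65 means first inversion — the third is in the bass.

Ab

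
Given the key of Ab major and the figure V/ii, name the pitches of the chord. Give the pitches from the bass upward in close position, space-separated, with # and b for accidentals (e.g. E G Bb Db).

V/ii is a secondary dominant — the dominant triad of ii. ii in Ab major is Bb, so the applied chord's root is F, a perfect fifth above.
Building a major triad on F gives F-A-C.

F A C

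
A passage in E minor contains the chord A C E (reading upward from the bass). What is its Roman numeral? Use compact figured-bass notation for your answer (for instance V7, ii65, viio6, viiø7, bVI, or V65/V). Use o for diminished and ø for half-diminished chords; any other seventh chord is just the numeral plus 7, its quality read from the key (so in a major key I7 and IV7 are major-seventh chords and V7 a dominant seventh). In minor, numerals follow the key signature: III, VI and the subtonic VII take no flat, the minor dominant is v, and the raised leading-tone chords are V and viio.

iv

The pitches A-C-E form a minor triad rooted on A.
A is scale degree 4 in E minor, and a minor triad on that degree is written iv.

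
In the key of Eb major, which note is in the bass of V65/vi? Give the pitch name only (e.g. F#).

B

The applied chord V65/vi is rooted on G: G-B-D-F.
The figure 65 means first inversion — the third is in the bass.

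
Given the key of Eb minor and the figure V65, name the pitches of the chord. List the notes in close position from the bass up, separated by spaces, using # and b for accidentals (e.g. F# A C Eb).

D F Ab Bb

In Eb minor, scale degree 5 is Bb. The dominant is major (leading tone raised), so V is a dominant seventh chord.
Stacking thirds from Bb gives Bb-D-F-Ab.
The figured bass 65 indicates first inversion, placing the third (D) in the bass: D-F-Ab-Bb.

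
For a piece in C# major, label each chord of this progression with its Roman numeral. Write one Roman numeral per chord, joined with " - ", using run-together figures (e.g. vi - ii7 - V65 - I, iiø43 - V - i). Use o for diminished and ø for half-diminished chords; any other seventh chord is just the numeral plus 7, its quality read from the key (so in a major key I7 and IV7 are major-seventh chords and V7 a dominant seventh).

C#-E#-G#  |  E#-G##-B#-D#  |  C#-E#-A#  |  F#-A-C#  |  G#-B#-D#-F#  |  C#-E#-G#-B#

I - V7/vi - vi6 - iv - V7 - I7

C#-E#-G# has root C#, degree 1 in C# major, so I.
E#-G##-B#-D# is the secondary dominant of vi (dominant seventh chord on E#): V7/vi.
C#-E#-A#: root A# is the submediant; minor triad there is vi6.
F#-A-C# is non-diatonic — iv, a mixture chord from C# minor.
G#-B#-D#-F# has root G#, degree 5 in C# major, so V7.
C#-E#-G#-B#: root C# is the tonic; major seventh chord there is I7.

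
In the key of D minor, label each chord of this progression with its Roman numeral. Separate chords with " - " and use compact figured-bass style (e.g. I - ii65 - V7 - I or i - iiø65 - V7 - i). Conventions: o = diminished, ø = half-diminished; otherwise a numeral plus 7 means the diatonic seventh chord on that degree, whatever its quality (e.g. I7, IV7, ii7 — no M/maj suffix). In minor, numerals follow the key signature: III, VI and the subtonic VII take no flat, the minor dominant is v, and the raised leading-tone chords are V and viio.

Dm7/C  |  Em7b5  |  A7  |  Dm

i42 - iiø7 - V7 - i

Dm7/C: minor seventh chord on D = scale degree 1 → i42.
Em7b5 has root E, degree 2 in D minor, so iiø7.
A7 has root A, degree 5 in D minor, so V7.
Dm: minor triad on D = scale degree 1 → i.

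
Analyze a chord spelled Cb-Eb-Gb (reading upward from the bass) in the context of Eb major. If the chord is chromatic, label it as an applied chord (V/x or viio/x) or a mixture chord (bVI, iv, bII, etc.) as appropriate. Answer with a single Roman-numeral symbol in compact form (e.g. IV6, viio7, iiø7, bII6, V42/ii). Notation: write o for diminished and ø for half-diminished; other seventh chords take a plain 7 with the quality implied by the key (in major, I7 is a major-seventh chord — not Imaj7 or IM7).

bVI

Stacked in thirds the chord is Cb-Eb-Gb: a major triad on Cb.
Cb is the lowered sixth degree of Eb major (diatonic 6 would be C). This is a major triad on the lowered sixth degree, borrowed from the parallel minor.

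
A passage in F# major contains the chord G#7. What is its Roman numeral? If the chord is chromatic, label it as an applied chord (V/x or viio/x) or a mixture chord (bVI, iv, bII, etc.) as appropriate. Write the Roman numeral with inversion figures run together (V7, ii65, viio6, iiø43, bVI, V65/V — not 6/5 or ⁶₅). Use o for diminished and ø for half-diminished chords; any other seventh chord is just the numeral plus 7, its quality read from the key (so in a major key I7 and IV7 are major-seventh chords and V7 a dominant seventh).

V7/V

Stacked in thirds the chord is G#-B#-D#-F#: a dominant seventh chord on G#.
G# is not a diatonic chord root with this quality in F# major, but it lies a perfect fifth above C# (V), so the chord functions as an applied dominant of V.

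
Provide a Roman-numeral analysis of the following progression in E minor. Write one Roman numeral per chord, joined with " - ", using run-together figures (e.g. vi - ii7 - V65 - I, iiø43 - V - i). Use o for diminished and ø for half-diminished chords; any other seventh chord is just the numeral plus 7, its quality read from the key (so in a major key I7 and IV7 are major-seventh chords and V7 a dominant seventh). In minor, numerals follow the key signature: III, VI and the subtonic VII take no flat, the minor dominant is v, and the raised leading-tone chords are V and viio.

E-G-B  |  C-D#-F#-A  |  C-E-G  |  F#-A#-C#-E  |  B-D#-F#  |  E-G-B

E-G-B: minor triad on E = scale degree 1 → i.
C-D#-F#-A: root D# is the leading tone; fully diminished seventh chord there is viio42.
C-E-G: root C is the submediant; major triad there is VI.
F#-A#-C#-E: chromatic; F# is V of V, so V7/V.
B-D#-F#: major triad on B = scale degree 5 → V.
E-G-B: minor triad on E = scale degree 1 → i.

i - viio42 - VI - V7/V - V - i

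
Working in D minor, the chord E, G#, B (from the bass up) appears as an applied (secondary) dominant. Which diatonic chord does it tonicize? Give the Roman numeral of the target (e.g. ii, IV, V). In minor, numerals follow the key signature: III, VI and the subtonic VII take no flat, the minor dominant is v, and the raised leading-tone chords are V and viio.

V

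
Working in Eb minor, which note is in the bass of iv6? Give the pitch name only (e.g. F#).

iv in Eb minor has root Ab; the chord is Ab-Cb-Eb.
The figure 6 means first inversion — the third is in the bass.

Cb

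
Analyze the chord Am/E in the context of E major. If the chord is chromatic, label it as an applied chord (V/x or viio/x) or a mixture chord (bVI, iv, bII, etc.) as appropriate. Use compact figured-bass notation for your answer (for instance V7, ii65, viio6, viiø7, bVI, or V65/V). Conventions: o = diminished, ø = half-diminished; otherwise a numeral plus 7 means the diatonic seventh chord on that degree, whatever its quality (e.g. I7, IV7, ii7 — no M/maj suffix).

iv64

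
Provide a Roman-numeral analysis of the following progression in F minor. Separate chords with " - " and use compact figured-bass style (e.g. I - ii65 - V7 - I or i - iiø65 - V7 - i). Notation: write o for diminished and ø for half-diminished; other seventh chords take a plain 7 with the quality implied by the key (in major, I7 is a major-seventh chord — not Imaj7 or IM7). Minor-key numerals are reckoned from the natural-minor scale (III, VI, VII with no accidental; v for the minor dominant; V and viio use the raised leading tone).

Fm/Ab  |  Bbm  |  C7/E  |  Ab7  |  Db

i6 - iv - V65 - V7/VI - VI

Fm/Ab: minor triad on F = scale degree 1 → i6.
Bbm has root Bb, degree 4 in F minor, so iv.
C7/E: dominant seventh chord on C = scale degree 5 → V65.
Ab7 is the secondary dominant of VI (dominant seventh chord on Ab): V7/VI.
Db: root Db is the submediant; major triad there is VI.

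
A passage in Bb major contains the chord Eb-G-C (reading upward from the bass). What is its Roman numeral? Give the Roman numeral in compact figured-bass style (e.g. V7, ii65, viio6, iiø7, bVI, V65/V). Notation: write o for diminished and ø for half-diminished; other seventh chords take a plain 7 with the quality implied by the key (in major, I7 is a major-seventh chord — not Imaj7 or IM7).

Stacked in thirds the chord is C-Eb-G: a minor triad on C.
In Bb major, C is the supertonic; the diatonic minor triad there is ii.
With Eb in the bass the chord is in first inversion, so the figured bass is 6.

ii6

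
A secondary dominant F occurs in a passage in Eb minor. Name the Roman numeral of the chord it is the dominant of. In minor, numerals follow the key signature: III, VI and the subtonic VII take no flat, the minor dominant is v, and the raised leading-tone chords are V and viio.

The chord is a major triad on F.
A dominant resolves down a perfect fifth: F → Bb. In Eb minor, Bb is scale degree 5, i.e. V.

V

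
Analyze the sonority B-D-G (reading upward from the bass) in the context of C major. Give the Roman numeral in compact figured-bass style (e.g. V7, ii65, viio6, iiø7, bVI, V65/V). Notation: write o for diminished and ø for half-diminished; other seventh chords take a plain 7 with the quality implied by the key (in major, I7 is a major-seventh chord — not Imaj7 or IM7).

V6

The pitches G-B-D form a major triad rooted on G.
G is scale degree 5 in C major, and a major triad on that degree is written V.
With B in the bass the chord is in first inversion, so the figured bass is 6.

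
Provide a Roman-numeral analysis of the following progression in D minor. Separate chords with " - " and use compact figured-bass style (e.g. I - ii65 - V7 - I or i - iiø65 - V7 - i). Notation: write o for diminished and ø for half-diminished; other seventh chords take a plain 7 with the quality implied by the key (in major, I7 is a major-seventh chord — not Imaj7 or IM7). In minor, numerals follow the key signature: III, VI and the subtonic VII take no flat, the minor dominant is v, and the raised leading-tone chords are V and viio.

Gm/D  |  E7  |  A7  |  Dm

iv64 - V7/V - V7 - i

Gm/D: root G is the subdominant; minor triad there is iv64.
E7 is the secondary dominant of V (dominant seventh chord on E): V7/V.
A7: root A is the dominant; dominant seventh chord there is V7.
Dm: minor triad on D = scale degree 1 → i.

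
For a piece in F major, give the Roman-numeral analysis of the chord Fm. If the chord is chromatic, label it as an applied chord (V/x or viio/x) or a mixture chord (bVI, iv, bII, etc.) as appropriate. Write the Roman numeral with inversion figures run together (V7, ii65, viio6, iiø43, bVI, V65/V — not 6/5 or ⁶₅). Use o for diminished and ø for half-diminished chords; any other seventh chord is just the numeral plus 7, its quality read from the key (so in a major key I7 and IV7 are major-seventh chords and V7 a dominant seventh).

Stacked in thirds the chord is F-Ab-C: a minor triad on F.
F is the first degree of F major. This is the minor tonic, borrowed from the parallel minor.

i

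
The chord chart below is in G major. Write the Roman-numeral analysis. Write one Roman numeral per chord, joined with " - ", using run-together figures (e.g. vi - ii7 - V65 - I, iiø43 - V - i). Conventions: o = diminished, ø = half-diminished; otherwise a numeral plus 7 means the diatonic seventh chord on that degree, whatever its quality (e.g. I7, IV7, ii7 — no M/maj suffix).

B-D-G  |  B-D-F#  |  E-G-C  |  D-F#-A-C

I6 - iii - IV6 - V7

B-D-G: major triad on G = scale degree 1 → I6.
B-D-F#: root B is the mediant; minor triad there is iii.
E-G-C: root C is the subdominant; major triad there is IV6.
D-F#-A-C: root D is the dominant; dominant seventh chord there is V7.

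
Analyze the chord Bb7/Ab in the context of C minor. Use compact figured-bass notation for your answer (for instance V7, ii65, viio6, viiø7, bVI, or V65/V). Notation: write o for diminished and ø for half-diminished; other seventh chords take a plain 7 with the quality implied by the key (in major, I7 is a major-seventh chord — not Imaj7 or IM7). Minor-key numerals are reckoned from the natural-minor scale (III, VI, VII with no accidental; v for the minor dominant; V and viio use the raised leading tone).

VII42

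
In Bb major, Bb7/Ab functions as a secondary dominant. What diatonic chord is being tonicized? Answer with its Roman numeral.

IV

The chord is a dominant seventh chord on Bb.
A dominant resolves down a perfect fifth: Bb → Eb. In Bb major, Eb is scale degree 4, i.e. IV.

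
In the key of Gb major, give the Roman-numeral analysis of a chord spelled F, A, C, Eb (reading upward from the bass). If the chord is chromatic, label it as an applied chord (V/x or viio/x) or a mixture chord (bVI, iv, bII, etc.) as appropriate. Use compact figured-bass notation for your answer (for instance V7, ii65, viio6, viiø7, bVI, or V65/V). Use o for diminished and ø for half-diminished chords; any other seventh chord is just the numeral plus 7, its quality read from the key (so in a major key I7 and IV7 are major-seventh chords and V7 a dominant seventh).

V7/iii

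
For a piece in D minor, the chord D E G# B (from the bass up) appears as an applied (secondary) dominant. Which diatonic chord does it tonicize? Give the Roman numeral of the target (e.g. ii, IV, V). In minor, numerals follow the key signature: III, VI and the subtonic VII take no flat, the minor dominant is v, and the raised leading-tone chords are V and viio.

The chord is a dominant seventh chord on E.
A dominant resolves down a perfect fifth: E → A. In D minor, A is scale degree 5, i.e. V.

V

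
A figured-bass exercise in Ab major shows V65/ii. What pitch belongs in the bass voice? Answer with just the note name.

The applied chord V65/ii is rooted on F: F-A-C-Eb.
The figure 65 means first inversion — the third is in the bass.

A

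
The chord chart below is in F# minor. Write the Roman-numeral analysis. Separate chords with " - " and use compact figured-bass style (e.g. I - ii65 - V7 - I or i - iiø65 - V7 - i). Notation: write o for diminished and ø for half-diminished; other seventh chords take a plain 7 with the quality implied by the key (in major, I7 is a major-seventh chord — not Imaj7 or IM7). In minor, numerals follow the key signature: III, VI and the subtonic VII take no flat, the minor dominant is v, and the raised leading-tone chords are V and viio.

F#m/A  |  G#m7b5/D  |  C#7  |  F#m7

i6 - iiø43 - V7 - i7

F#m/A: minor triad on F# = scale degree 1 → i6.
G#m7b5/D: half-diminished seventh chord on G# = scale degree 2 → iiø43.
C#7 has root C#, degree 5 in F# minor, so V7.
F#m7 has root F#, degree 1 in F# minor, so i7.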